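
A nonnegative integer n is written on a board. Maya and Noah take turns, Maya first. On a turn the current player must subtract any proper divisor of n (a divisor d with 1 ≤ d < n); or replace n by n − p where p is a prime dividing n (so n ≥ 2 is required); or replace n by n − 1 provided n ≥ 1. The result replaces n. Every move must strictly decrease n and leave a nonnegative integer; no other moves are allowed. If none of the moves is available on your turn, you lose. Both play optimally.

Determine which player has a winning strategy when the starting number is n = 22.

Maya wins.

Compute win/loss labels from the base case upward. A position with no move is L. Any other position is W if it can reach an L in one move, else L.
n=0: no move → L
n=1: reaches L-position 0 → W
n=2: reaches L-position 0 → W
n=3: reaches L-position 0 → W
n=4: only reaches 2(W), 3(W), all W → L
n=5: reaches L-position 0 → W
n=6: reaches L-position 4 → W
n=7: reaches L-position 0 → W
n=8: reaches L-position 4 → W
n=9: only reaches 6(W), 8(W), all W → L
n=10: reaches L-position 9 → W
n=11: reaches L-position 0 → W
n=12: reaches L-position 9 → W
n=13: reaches L-position 0 → W
n=14: only reaches 7(W), 12(W), 13(W), all W → L
n=15: reaches L-position 14 → W
n=16: reaches L-position 14 → W
n=17: reaches L-position 0 → W
n=18: reaches L-position 9 → W
n=19: reaches L-position 0 → W
n=20: only reaches 10(W), 15(W), 16(W), 18(W), 19(W), all W → L
n=21: reaches L-position 14 → W
n=22: reaches L-position 20 → W
From 22 Maya can move to 20, reaching an L position.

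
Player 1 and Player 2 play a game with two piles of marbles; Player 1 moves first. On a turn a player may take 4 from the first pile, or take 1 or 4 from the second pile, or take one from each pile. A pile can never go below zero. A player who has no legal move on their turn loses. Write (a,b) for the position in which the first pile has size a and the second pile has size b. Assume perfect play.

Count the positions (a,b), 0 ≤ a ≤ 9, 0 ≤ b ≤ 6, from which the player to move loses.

28

Classify positions by backward induction: terminal positions (no move available) are L. From any other position, the mover wins iff some move reaches an L.
Every move lowers a or b (never raises either), so fill the grid row by row in increasing a, and left to right within a row: each cell's successors are then already labelled.
      b=0  b=1  b=2  b=3  b=4  b=5  b=6
a=0:    L    W    L    W    W    L    W
a=1:    L    W    L    W    W    L    W
a=2:    L    W    L    W    W    L    W
a=3:    L    W    L    W    W    L    W
a=4:    W    W    W    W    L    W    W
a=5:    W    L    W    L    W    W    L
a=6:    W    L    W    L    W    W    L
a=7:    W    L    W    L    W    W    L
a=8:    L    W    W    L    W    L    W
a=9:    L    W    L    W    W    L    W
Cells with no legal move (terminal, hence L): (0,0), (1,0), (2,0), (3,0).
The remaining L cells, each justified by listing all of its moves:
(0,2): L (sole option (0,1)(W) is W)
(0,5): L (options (0,4)(W), (0,1)(W) are all W)
(1,2): L (options (1,1)(W), (0,1)(W) are all W)
(1,5): L (options (1,4)(W), (1,1)(W), (0,4)(W) are all W)
(2,2): L (options (2,1)(W), (1,1)(W) are all W)
(2,5): L (options (2,4)(W), (2,1)(W), (1,4)(W) are all W)
(3,2): L (options (3,1)(W), (2,1)(W) are all W)
(3,5): L (options (3,4)(W), (3,1)(W), (2,4)(W) are all W)
(4,4): L (options (0,4)(W), (4,3)(W), (4,0)(W), (3,3)(W) are all W)
(5,1): L (options (1,1)(W), (5,0)(W), (4,0)(W) are all W)
(5,3): L (options (1,3)(W), (5,2)(W), (4,2)(W) are all W)
(5,6): L (options (1,6)(W), (5,5)(W), (5,2)(W), (4,5)(W) are all W)
(6,1): L (options (2,1)(W), (6,0)(W), (5,0)(W) are all W)
(6,3): L (options (2,3)(W), (6,2)(W), (5,2)(W) are all W)
(6,6): L (options (2,6)(W), (6,5)(W), (6,2)(W), (5,5)(W) are all W)
(7,1): L (options (3,1)(W), (7,0)(W), (6,0)(W) are all W)
(7,3): L (options (3,3)(W), (7,2)(W), (6,2)(W) are all W)
(7,6): L (options (3,6)(W), (7,5)(W), (7,2)(W), (6,5)(W) are all W)
(8,0): L (sole option (4,0)(W) is W)
(8,3): L (options (4,3)(W), (8,2)(W), (7,2)(W) are all W)
(8,5): L (options (4,5)(W), (8,4)(W), (8,1)(W), (7,4)(W) are all W)
(9,0): L (sole option (5,0)(W) is W)
(9,2): L (options (5,2)(W), (9,1)(W), (8,1)(W) are all W)
(9,5): L (options (5,5)(W), (9,4)(W), (9,1)(W), (8,4)(W) are all W)
Every other cell has at least one move into one of the L cells above, so it is W.
L cells per row: a=0: 3, a=1: 3, a=2: 3, a=3: 3, a=4: 1, a=5: 3, a=6: 3, a=7: 3, a=8: 3, a=9: 3; total 28.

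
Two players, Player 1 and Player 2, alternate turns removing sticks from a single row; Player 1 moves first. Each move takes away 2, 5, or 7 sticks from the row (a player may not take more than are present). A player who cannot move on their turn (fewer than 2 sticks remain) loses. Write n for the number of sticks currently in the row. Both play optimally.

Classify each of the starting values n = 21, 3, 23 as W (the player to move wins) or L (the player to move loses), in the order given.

21: W, 3: W, 23: L

Work bottom-up. With no move the player to move loses. Otherwise the position is W if at least one move leads to an L position for the opponent, and L if every move leads to a W.
n=0: no move → L
n=1: no move → L
n=2: W (go to 0, an L position)
n=3: W (go to 1, an L position)
n=4: L (sole option 2(W) is W)
n=5: W (go to 0, an L position)
n=6: W (go to 4, an L position)
n=7: W (go to 0, an L position)
n=8: W (go to 1, an L position)
n=9: W (go to 4, an L position)
n=10: L (options 8(W), 5(W), 3(W) are all W)
n=11: W (go to 4, an L position)
n=12: W (go to 10, an L position)
n=13: L (options 11(W), 8(W), 6(W) are all W)
n=14: L (options 12(W), 9(W), 7(W) are all W)
n=15: W (go to 13, an L position)
n=16: W (go to 14, an L position)
n=17: W (go to 10, an L position)
n=18: W (go to 13, an L position)
n=19: W (go to 14, an L position)
n=20: W (go to 13, an L position)
n=21: W (go to 14, an L position)
n=22: L (options 20(W), 17(W), 15(W) are all W)
n=23: L (options 21(W), 18(W), 16(W) are all W)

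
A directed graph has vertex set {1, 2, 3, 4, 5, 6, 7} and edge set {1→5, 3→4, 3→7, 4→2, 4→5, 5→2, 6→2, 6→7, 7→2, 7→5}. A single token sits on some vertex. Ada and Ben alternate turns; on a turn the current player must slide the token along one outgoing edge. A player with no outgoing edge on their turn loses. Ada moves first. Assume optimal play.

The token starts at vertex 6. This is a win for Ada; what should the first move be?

Move to 2.

Positions with no move are L. A position that does have a move is losing for the player to move precisely when every available move leads to a winning position for the opponent. Fill in the labels:
Every edge goes from a vertex to one that appears earlier in the order 2, 5, 4, 7, 6, 1, 3, so processing vertices in that order labels each vertex after all of its successors.
2: no outgoing edge → L
5: can move to 2, which is L ⇒ W
4: can move to 2, which is L ⇒ W
7: can move to 2, which is L ⇒ W
6: can move to 2, which is L ⇒ W
1: the only move is to 5(W), a W ⇒ L
3: moves to 7(W), 4(W); every one is W ⇒ L
From 6, the L positions reachable in one move are: 2.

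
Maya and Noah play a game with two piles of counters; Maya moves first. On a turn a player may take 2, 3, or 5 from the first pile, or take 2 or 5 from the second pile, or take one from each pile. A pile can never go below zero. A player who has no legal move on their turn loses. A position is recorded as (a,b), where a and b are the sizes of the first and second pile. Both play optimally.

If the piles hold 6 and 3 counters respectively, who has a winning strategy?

Work bottom-up. With no move the player to move loses. Otherwise the position is W if at least one move leads to an L position for the opponent, and L if every move leads to a W.
No move ever increases a pile, so every position that can arise here has a ≤ 6 and b ≤ 3; it is enough to label the cells with 0 ≤ a ≤ 6 and 0 ≤ b ≤ 3.
Every move lowers a or b (never raises either), so fill the grid row by row in increasing a, and left to right within a row: each cell's successors are then already labelled.
      b=0  b=1  b=2  b=3
a=0:    L    L    W    W
a=1:    L    W    W    L
a=2:    W    W    L    L
a=3:    W    W    L    W
a=4:    W    L    W    W
a=5:    W    W    W    W
a=6:    W    W    W    W
Cells with no legal move (terminal, hence L): (0,0), (0,1), (1,0).
The remaining L cells, each justified by listing all of its moves:
(1,3): moves to (1,1)(W), (0,2)(W); every one is W ⇒ L
(2,2): moves to (0,2)(W), (2,0)(W), (1,1)(W); every one is W ⇒ L
(2,3): moves to (0,3)(W), (2,1)(W), (1,2)(W); every one is W ⇒ L
(3,2): moves to (1,2)(W), (0,2)(W), (3,0)(W), (2,1)(W); every one is W ⇒ L
(4,1): moves to (2,1)(W), (1,1)(W), (3,0)(W); every one is W ⇒ L
Every other cell has at least one move into one of the L cells above, so it is W.
The starting position (6,3) is W: Maya should move to (1,3), handing over an L position.

Maya wins.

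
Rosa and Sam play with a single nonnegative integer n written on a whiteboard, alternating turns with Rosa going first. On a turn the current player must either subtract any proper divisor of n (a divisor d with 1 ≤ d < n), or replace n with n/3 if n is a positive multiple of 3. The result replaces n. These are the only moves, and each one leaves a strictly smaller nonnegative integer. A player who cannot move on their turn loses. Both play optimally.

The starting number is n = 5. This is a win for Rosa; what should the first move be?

Move to 4.

Classify positions by backward induction: terminal positions (no move available) are L. From any other position, the mover wins iff some move reaches an L.
n=0: no move → L
n=1: no move → L
n=2: can move to 1, which is L ⇒ W
n=3: can move to 1, which is L ⇒ W
n=4: moves to 2(W), 3(W); every one is W ⇒ L
n=5: can move to 4, which is L ⇒ W
From 5, the L positions reachable in one move are: 4.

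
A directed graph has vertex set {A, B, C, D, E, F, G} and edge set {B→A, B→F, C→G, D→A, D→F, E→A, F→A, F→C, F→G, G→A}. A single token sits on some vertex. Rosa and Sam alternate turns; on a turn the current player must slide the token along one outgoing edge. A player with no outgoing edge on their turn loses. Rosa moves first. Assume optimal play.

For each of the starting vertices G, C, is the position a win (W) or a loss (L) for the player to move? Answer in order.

G: W, C: L

Work bottom-up. With no move the player to move loses. Otherwise the position is W if at least one move leads to an L position for the opponent, and L if every move leads to a W.
Every edge goes from a vertex to one that appears earlier in the order A, G, C, F, B, E, D, so processing vertices in that order labels each vertex after all of its successors.
A: no outgoing edge → L
G: W (go to A, an L position)
C: L (sole option G(W) is W)
F: W (go to C, an L position)
B: W (go to A, an L position)
E: W (go to A, an L position)
D: W (go to A, an L position)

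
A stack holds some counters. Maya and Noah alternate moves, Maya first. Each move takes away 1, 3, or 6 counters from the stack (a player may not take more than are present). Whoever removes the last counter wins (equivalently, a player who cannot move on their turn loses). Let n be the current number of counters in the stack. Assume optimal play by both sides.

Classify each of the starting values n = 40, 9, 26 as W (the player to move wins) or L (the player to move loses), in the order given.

40: L, 9: L, 26: W

Label each position W (a win for the player to move) or L (a loss). A position with no legal move is L; any other position is W exactly when some move reaches an L, and L when every move reaches a W.
n=0: no move → L
n=1: →0(L), so W
n=2: →1(W) only, which is W, so L
n=3: →2(L), so W
n=4: →3(W), 1(W) — all W, so L
n=5: →4(L), so W
n=6: →0(L), so W
n=7: →4(L), so W
n=8: →2(L), so W
n=9: →8(W), 6(W), 3(W) — all W, so L
n=10: →9(L), so W
n=11: →10(W), 8(W), 5(W) — all W, so L
n=12: →11(L), so W
n=13: →12(W), 10(W), 7(W) — all W, so L
n=14: →13(L), so W
n=15: →9(L), so W
n=16: →13(L), so W
n=17: →11(L), so W
n=18: →17(W), 15(W), 12(W) — all W, so L
n=19: →18(L), so W
n=20: →19(W), 17(W), 14(W) — all W, so L
n=21: →20(L), so W
n=22: →21(W), 19(W), 16(W) — all W, so L
n=23: →22(L), so W
n=24: →18(L), so W
n=25: →22(L), so W
n=26: →20(L), so W
n=27: →26(W), 24(W), 21(W) — all W, so L
n=28: →27(L), so W
n=29: →28(W), 26(W), 23(W) — all W, so L
n=30: →29(L), so W
n=31: →30(W), 28(W), 25(W) — all W, so L
n=32: →31(L), so W
n=33: →27(L), so W
n=34: →31(L), so W
n=35: →29(L), so W
n=36: →35(W), 33(W), 30(W) — all W, so L
n=37: →36(L), so W
n=38: →37(W), 35(W), 32(W) — all W, so L
n=39: →38(L), so W
n=40: →39(W), 37(W), 34(W) — all W, so L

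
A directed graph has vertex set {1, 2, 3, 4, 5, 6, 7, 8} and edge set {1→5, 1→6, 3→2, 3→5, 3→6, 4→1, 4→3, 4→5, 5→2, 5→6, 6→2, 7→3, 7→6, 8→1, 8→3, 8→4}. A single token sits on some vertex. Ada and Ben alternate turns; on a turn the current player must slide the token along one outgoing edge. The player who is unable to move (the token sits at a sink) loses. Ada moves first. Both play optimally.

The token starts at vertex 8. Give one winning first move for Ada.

Move to 1.

Positions with no move are L. A position that does have a move is losing for the player to move precisely when every available move leads to a winning position for the opponent. Fill in the labels:
Every edge goes from a vertex to one that appears earlier in the order 2, 6, 5, 3, 7, 1, 4, 8, so processing vertices in that order labels each vertex after all of its successors.
2: no outgoing edge → L
6: reaches L-position 2 → W
5: reaches L-position 2 → W
3: reaches L-position 2 → W
7: only reaches 3(W), 6(W), all W → L
1: only reaches 5(W), 6(W), all W → L
4: reaches L-position 1 → W
8: reaches L-position 1 → W
From 8, the L positions reachable in one move are: 1.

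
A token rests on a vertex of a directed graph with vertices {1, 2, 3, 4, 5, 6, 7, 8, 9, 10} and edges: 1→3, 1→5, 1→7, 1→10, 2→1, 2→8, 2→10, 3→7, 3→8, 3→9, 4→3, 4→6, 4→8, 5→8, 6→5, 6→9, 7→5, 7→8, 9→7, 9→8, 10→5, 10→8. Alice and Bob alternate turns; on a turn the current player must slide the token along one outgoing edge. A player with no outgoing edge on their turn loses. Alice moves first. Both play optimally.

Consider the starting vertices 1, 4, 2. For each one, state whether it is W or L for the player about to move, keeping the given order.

Compute win/loss labels from the base case upward. A position with no move is L. Any other position is W if it can reach an L in one move, else L.
Every edge goes from a vertex to one that appears earlier in the order 8, 5, 7, 9, 3, 6, 10, 1, 4, 2, so processing vertices in that order labels each vertex after all of its successors.
8: no outgoing edge → L
5: →8(L), so W
7: →8(L), so W
9: →8(L), so W
3: →8(L), so W
6: →9(W), 5(W) — all W, so L
10: →8(L), so W
1: →10(W), 3(W), 7(W), 5(W) — all W, so L
4: →6(L), so W
2: →1(L), so W

1: L, 4: W, 2: W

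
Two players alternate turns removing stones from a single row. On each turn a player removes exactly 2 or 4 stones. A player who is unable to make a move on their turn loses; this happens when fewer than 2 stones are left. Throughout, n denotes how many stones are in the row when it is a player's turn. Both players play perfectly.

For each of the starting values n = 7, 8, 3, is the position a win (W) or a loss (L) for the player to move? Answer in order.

Classify positions by backward induction: terminal positions (no move available) are L. From any other position, the mover wins iff some move reaches an L.
n=0: no move → L
n=1: no move → L
n=2: can move to 0, which is L ⇒ W
n=3: can move to 1, which is L ⇒ W
n=4: can move to 0, which is L ⇒ W
n=5: can move to 1, which is L ⇒ W
n=6: moves to 4(W), 2(W); every one is W ⇒ L
n=7: moves to 5(W), 3(W); every one is W ⇒ L
n=8: can move to 6, which is L ⇒ W

7: L, 8: W, 3: W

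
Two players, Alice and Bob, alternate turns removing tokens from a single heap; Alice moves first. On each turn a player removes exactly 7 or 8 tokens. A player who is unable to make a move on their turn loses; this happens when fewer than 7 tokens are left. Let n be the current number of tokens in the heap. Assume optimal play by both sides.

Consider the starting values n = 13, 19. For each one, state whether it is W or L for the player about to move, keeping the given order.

13: W, 19: L

Work bottom-up. With no move the player to move loses. Otherwise the position is W if at least one move leads to an L position for the opponent, and L if every move leads to a W.
n=0: no move → L
n=1: no move → L
n=2: no move → L
n=3: no move → L
n=4: no move → L
n=5: no move → L
n=6: no move → L
n=7: →0(L), so W
n=8: →1(L), so W
n=9: →2(L), so W
n=10: →3(L), so W
n=11: →4(L), so W
n=12: →5(L), so W
n=13: →6(L), so W
n=14: →6(L), so W
n=15: →8(W), 7(W) — all W, so L
n=16: →9(W), 8(W) — all W, so L
n=17: →10(W), 9(W) — all W, so L
n=18: →11(W), 10(W) — all W, so L
n=19: →12(W), 11(W) — all W, so L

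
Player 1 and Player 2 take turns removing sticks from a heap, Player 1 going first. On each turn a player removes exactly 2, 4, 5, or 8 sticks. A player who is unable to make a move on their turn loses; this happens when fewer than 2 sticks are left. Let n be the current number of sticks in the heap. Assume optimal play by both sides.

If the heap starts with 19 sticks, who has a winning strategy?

Work bottom-up. With no move the player to move loses. Otherwise the position is W if at least one move leads to an L position for the opponent, and L if every move leads to a W.
n=0: no move → L
n=1: no move → L
n=2: reaches L-position 0 → W
n=3: reaches L-position 1 → W
n=4: reaches L-position 0 → W
n=5: reaches L-position 1 → W
n=6: reaches L-position 1 → W
n=7: only reaches 5(W), 3(W), 2(W), all W → L
n=8: reaches L-position 0 → W
n=9: reaches L-position 7 → W
n=10: only reaches 8(W), 6(W), 5(W), 2(W), all W → L
n=11: reaches L-position 7 → W
n=12: reaches L-position 10 → W
n=13: only reaches 11(W), 9(W), 8(W), 5(W), all W → L
n=14: reaches L-position 10 → W
n=15: reaches L-position 13 → W
n=16: only reaches 14(W), 12(W), 11(W), 8(W), all W → L
n=17: reaches L-position 13 → W
n=18: reaches L-position 16 → W
n=19: only reaches 17(W), 15(W), 14(W), 11(W), all W → L
Every move from 19 reaches a W position, so the mover loses.

Player 2 wins.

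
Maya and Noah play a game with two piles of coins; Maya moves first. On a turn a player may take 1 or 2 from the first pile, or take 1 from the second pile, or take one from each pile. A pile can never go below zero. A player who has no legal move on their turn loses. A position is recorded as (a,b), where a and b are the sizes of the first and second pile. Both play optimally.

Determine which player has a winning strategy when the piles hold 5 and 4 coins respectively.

Maya wins.

Label each position W (a win for the player to move) or L (a loss). A position with no legal move is L; any other position is W exactly when some move reaches an L, and L when every move reaches a W.
No move ever increases a pile, so every position that can arise here has a ≤ 5 and b ≤ 4; it is enough to label the cells with 0 ≤ a ≤ 5 and 0 ≤ b ≤ 4.
Every move lowers a or b (never raises either), so fill the grid row by row in increasing a, and left to right within a row: each cell's successors are then already labelled.
      b=0  b=1  b=2  b=3  b=4
a=0:    L    W    L    W    L
a=1:    W    W    W    W    W
a=2:    W    L    W    L    W
a=3:    L    W    W    W    W
a=4:    W    W    L    W    L
a=5:    W    L    W    W    W
Cells with no legal move (terminal, hence L): (0,0).
The remaining L cells, each justified by listing all of its moves:
(0,2): →(0,1)(W) only, which is W, so L
(0,4): →(0,3)(W) only, which is W, so L
(2,1): →(1,1)(W), (0,1)(W), (2,0)(W), (1,0)(W) — all W, so L
(2,3): →(1,3)(W), (0,3)(W), (2,2)(W), (1,2)(W) — all W, so L
(3,0): →(2,0)(W), (1,0)(W) — all W, so L
(4,2): →(3,2)(W), (2,2)(W), (4,1)(W), (3,1)(W) — all W, so L
(4,4): →(3,4)(W), (2,4)(W), (4,3)(W), (3,3)(W) — all W, so L
(5,1): →(4,1)(W), (3,1)(W), (5,0)(W), (4,0)(W) — all W, so L
Every other cell has at least one move into one of the L cells above, so it is W.
From (5,4) Maya can move to (4,4), reaching an L position.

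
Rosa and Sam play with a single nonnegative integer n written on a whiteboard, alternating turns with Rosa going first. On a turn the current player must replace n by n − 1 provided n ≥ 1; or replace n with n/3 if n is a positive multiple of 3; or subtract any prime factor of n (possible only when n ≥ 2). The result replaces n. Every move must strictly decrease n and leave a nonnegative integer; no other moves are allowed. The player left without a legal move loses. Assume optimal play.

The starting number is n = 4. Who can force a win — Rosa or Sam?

Sam wins.

Work bottom-up. With no move the player to move loses. Otherwise the position is W if at least one move leads to an L position for the opponent, and L if every move leads to a W.
n=0: no move → L
n=1: can move to 0, which is L ⇒ W
n=2: can move to 0, which is L ⇒ W
n=3: can move to 0, which is L ⇒ W
n=4: moves to 2(W), 3(W); every one is W ⇒ L
The starting position 4 is L: whatever Rosa does, the opponent receives a W position.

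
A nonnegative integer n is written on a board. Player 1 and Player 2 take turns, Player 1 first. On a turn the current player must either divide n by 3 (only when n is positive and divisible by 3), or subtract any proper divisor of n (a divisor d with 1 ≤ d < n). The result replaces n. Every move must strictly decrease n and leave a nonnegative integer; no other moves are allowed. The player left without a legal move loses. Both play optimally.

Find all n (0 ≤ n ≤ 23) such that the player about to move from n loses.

Compute win/loss labels from the base case upward. A position with no move is L. Any other position is W if it can reach an L in one move, else L.
n=0: no move → L
n=1: no move → L
n=2: →1(L), so W
n=3: →1(L), so W
n=4: →2(W), 3(W) — all W, so L
n=5: →4(L), so W
n=6: →4(L), so W
n=7: →6(W) only, which is W, so L
n=8: →4(L), so W
n=9: →3(W), 6(W), 8(W) — all W, so L
n=10: →9(L), so W
n=11: →10(W) only, which is W, so L
n=12: →4(L), so W
n=13: →12(W) only, which is W, so L
n=14: →7(L), so W
n=15: →5(W), 10(W), 12(W), 14(W) — all W, so L
n=16: →15(L), so W
n=17: →16(W) only, which is W, so L
n=18: →9(L), so W
n=19: →18(W) only, which is W, so L
n=20: →15(L), so W
n=21: →7(L), so W
n=22: →11(L), so W
n=23: →22(W) only, which is W, so L
The losing starting values of n are exactly the entries labelled L in this table (11 of them).

0, 1, 4, 7, 9, 11, 13, 15, 17, 19, 23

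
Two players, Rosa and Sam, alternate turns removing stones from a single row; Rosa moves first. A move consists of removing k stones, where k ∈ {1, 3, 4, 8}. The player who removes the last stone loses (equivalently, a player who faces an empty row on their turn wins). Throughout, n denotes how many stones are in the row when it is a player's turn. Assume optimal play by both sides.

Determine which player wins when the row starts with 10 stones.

Sam wins.

Compute win/loss labels from the base case upward. A position with no move is W. Any other position is W if it can reach an L in one move, else L.
n=0: no move; the opponent has just taken the last stone and therefore loses → W
n=1: the only move is to 0(W), a W ⇒ L
n=2: can move to 1, which is L ⇒ W
n=3: moves to 2(W), 0(W); every one is W ⇒ L
n=4: can move to 3, which is L ⇒ W
n=5: can move to 1, which is L ⇒ W
n=6: can move to 3, which is L ⇒ W
n=7: can move to 3, which is L ⇒ W
n=8: moves to 7(W), 5(W), 4(W), 0(W); every one is W ⇒ L
n=9: can move to 8, which is L ⇒ W
n=10: moves to 9(W), 7(W), 6(W), 2(W); every one is W ⇒ L
The starting position 10 is L: whatever Rosa does, the opponent receives a W position.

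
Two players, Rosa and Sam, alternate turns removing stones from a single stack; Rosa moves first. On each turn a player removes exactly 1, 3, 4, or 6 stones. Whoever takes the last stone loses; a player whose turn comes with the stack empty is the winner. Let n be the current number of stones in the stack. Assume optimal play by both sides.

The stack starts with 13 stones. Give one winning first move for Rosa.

Use the standard recursion: the mover wins at a terminal position; elsewhere, the mover wins exactly when some move hands the opponent an L position.
n=0: no move; the opponent has just taken the last stone and therefore loses → W
n=1: L (sole option 0(W) is W)
n=2: W (go to 1, an L position)
n=3: L (options 2(W), 0(W) are all W)
n=4: W (go to 3, an L position)
n=5: W (go to 1, an L position)
n=6: W (go to 3, an L position)
n=7: W (go to 3, an L position)
n=8: L (options 7(W), 5(W), 4(W), 2(W) are all W)
n=9: W (go to 8, an L position)
n=10: L (options 9(W), 7(W), 6(W), 4(W) are all W)
n=11: W (go to 10, an L position)
n=12: W (go to 8, an L position)
n=13: W (go to 10, an L position)
From 13, the L positions reachable in one move are: 10.

Remove 3, leaving 10.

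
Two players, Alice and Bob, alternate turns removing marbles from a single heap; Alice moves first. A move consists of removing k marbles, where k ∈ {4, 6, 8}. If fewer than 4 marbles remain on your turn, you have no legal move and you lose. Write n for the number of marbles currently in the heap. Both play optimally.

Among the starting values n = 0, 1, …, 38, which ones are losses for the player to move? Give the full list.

0, 1, 2, 3, 12, 13, 14, 15, 24, 25, 26, 27, 36, 37, 38

Build the W/L table. Terminal = L. A non-terminal position is W if it has a move to some L; otherwise it is L.
n=0: no move → L
n=1: no move → L
n=2: no move → L
n=3: no move → L
n=4: →0(L), so W
n=5: →1(L), so W
n=6: →2(L), so W
n=7: →3(L), so W
n=8: →2(L), so W
n=9: →3(L), so W
n=10: →2(L), so W
n=11: →3(L), so W
n=12: →8(W), 6(W), 4(W) — all W, so L
n=13: →9(W), 7(W), 5(W) — all W, so L
n=14: →10(W), 8(W), 6(W) — all W, so L
n=15: →11(W), 9(W), 7(W) — all W, so L
n=16: →12(L), so W
n=17: →13(L), so W
n=18: →14(L), so W
n=19: →15(L), so W
n=20: →14(L), so W
n=21: →15(L), so W
n=22: →14(L), so W
n=23: →15(L), so W
n=24: →20(W), 18(W), 16(W) — all W, so L
n=25: →21(W), 19(W), 17(W) — all W, so L
n=26: →22(W), 20(W), 18(W) — all W, so L
n=27: →23(W), 21(W), 19(W) — all W, so L
n=28: →24(L), so W
n=29: →25(L), so W
n=30: →26(L), so W
n=31: →27(L), so W
n=32: →26(L), so W
n=33: →27(L), so W
n=34: →26(L), so W
n=35: →27(L), so W
n=36: →32(W), 30(W), 28(W) — all W, so L
n=37: →33(W), 31(W), 29(W) — all W, so L
n=38: →34(W), 32(W), 30(W) — all W, so L
The losing starting values of n are exactly the entries labelled L in this table (15 of them).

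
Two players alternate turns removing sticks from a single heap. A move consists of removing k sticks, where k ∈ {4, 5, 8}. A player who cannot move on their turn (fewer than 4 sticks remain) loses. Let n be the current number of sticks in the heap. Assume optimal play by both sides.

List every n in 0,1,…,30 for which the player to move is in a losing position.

0, 1, 2, 3, 12, 13, 14, 15, 24, 25, 26, 27

Compute win/loss labels from the base case upward. A position with no move is L. Any other position is W if it can reach an L in one move, else L.
n=0: no move → L
n=1: no move → L
n=2: no move → L
n=3: no move → L
n=4: →0(L), so W
n=5: →1(L), so W
n=6: →2(L), so W
n=7: →3(L), so W
n=8: →3(L), so W
n=9: →1(L), so W
n=10: →2(L), so W
n=11: →3(L), so W
n=12: →8(W), 7(W), 4(W) — all W, so L
n=13: →9(W), 8(W), 5(W) — all W, so L
n=14: →10(W), 9(W), 6(W) — all W, so L
n=15: →11(W), 10(W), 7(W) — all W, so L
n=16: →12(L), so W
n=17: →13(L), so W
n=18: →14(L), so W
n=19: →15(L), so W
n=20: →15(L), so W
n=21: →13(L), so W
n=22: →14(L), so W
n=23: →15(L), so W
n=24: →20(W), 19(W), 16(W) — all W, so L
n=25: →21(W), 20(W), 17(W) — all W, so L
n=26: →22(W), 21(W), 18(W) — all W, so L
n=27: →23(W), 22(W), 19(W) — all W, so L
n=28: →24(L), so W
n=29: →25(L), so W
n=30: →26(L), so W
Reading off the rows marked L gives the requested list; there are 12 such values of n.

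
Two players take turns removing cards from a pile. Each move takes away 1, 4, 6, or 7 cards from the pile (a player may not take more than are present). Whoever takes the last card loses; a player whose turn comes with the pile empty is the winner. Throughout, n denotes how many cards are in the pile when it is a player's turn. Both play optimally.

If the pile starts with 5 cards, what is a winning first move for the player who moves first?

Remove 4, leaving 1.

Classify positions by backward induction: terminal positions (no move available) are W. From any other position, the mover wins iff some move reaches an L.
n=0: no move; the opponent has just taken the last card and therefore loses → W
n=1: L (sole option 0(W) is W)
n=2: W (go to 1, an L position)
n=3: L (sole option 2(W) is W)
n=4: W (go to 3, an L position)
n=5: W (go to 1, an L position)
From 5, the L positions reachable in one move are: 1.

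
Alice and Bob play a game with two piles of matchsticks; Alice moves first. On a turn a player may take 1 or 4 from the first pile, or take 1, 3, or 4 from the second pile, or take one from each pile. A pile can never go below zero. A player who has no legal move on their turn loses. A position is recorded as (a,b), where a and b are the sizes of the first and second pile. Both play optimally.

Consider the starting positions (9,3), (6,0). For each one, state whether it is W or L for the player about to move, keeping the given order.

(9,3): L, (6,0): W

Classify positions by backward induction: terminal positions (no move available) are L. From any other position, the mover wins iff some move reaches an L.
No move ever increases a pile, so every position that can arise here has a ≤ 9 and b ≤ 3; it is enough to label the cells with 0 ≤ a ≤ 9 and 0 ≤ b ≤ 3.
Every move lowers a or b (never raises either), so fill the grid row by row in increasing a, and left to right within a row: each cell's successors are then already labelled.
      b=0  b=1  b=2  b=3
a=0:    L    W    L    W
a=1:    W    W    W    W
a=2:    L    W    L    W
a=3:    W    W    W    W
a=4:    W    L    W    L
a=5:    L    W    W    W
a=6:    W    W    W    L
a=7:    L    W    L    W
a=8:    W    W    W    W
a=9:    W    L    W    L
Cells with no legal move (terminal, hence L): (0,0).
The remaining L cells, each justified by listing all of its moves:
(0,2): the only move is to (0,1)(W), a W ⇒ L
(2,0): the only move is to (1,0)(W), a W ⇒ L
(2,2): moves to (1,2)(W), (2,1)(W), (1,1)(W); every one is W ⇒ L
(4,1): moves to (3,1)(W), (0,1)(W), (4,0)(W), (3,0)(W); every one is W ⇒ L
(4,3): moves to (3,3)(W), (0,3)(W), (4,2)(W), (4,0)(W), (3,2)(W); every one is W ⇒ L
(5,0): moves to (4,0)(W), (1,0)(W); every one is W ⇒ L
(6,3): moves to (5,3)(W), (2,3)(W), (6,2)(W), (6,0)(W), (5,2)(W); every one is W ⇒ L
(7,0): moves to (6,0)(W), (3,0)(W); every one is W ⇒ L
(7,2): moves to (6,2)(W), (3,2)(W), (7,1)(W), (6,1)(W); every one is W ⇒ L
(9,1): moves to (8,1)(W), (5,1)(W), (9,0)(W), (8,0)(W); every one is W ⇒ L
(9,3): moves to (8,3)(W), (5,3)(W), (9,2)(W), (9,0)(W), (8,2)(W); every one is W ⇒ L
Every other cell has at least one move into one of the L cells above, so it is W.
(9,3): one of the L cells justified above, so L
(6,0): the move to (5,0) reaches an L cell, so W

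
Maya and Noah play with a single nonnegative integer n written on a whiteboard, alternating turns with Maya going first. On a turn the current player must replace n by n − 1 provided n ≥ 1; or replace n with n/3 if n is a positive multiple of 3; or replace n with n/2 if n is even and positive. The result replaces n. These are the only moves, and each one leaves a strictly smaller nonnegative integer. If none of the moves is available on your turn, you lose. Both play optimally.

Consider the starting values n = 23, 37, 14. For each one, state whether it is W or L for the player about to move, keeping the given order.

23: L, 37: W, 14: W

Positions with no move are L. A position that does have a move is losing for the player to move precisely when every available move leads to a winning position for the opponent. Fill in the labels:
n=0: no move → L
n=1: reaches L-position 0 → W
n=2: only reaches 1(W), which is W → L
n=3: reaches L-position 2 → W
n=4: reaches L-position 2 → W
n=5: only reaches 4(W), which is W → L
n=6: reaches L-position 2 → W
n=7: only reaches 6(W), which is W → L
n=8: reaches L-position 7 → W
n=9: only reaches 3(W), 8(W), all W → L
n=10: reaches L-position 5 → W
n=11: only reaches 10(W), which is W → L
n=12: reaches L-position 11 → W
n=13: only reaches 12(W), which is W → L
n=14: reaches L-position 7 → W
n=15: reaches L-position 5 → W
n=16: only reaches 8(W), 15(W), all W → L
n=17: reaches L-position 16 → W
n=18: reaches L-position 9 → W
n=19: only reaches 18(W), which is W → L
n=20: reaches L-position 19 → W
n=21: reaches L-position 7 → W
n=22: reaches L-position 11 → W
n=23: only reaches 22(W), which is W → L
n=24: reaches L-position 23 → W
n=25: only reaches 24(W), which is W → L
n=26: reaches L-position 13 → W
n=27: reaches L-position 9 → W
n=28: only reaches 14(W), 27(W), all W → L
n=29: reaches L-position 28 → W
n=30: only reaches 10(W), 15(W), 29(W), all W → L
n=31: reaches L-position 30 → W
n=32: reaches L-position 16 → W
n=33: reaches L-position 11 → W
n=34: only reaches 17(W), 33(W), all W → L
n=35: reaches L-position 34 → W
n=36: only reaches 12(W), 18(W), 35(W), all W → L
n=37: reaches L-position 36 → W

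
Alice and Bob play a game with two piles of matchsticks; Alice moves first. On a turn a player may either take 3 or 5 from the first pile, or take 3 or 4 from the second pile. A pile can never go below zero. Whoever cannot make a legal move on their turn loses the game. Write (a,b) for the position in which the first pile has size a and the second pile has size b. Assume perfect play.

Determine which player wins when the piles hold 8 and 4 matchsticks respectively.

Alice wins.

Work bottom-up. With no move the player to move loses. Otherwise the position is W if at least one move leads to an L position for the opponent, and L if every move leads to a W.
No move ever increases a pile, so every position that can arise here has a ≤ 8 and b ≤ 4; it is enough to label the cells with 0 ≤ a ≤ 8 and 0 ≤ b ≤ 4.
Every move lowers a or b (never raises either), so fill the grid row by row in increasing a, and left to right within a row: each cell's successors are then already labelled.
      b=0  b=1  b=2  b=3  b=4
a=0:    L    L    L    W    W
a=1:    L    L    L    W    W
a=2:    L    L    L    W    W
a=3:    W    W    W    L    L
a=4:    W    W    W    L    L
a=5:    W    W    W    L    L
a=6:    W    W    W    W    W
a=7:    W    W    W    W    W
a=8:    L    L    L    W    W
Cells with no legal move (terminal, hence L): (0,0), (0,1), (0,2), (1,0), (1,1), (1,2), (2,0), (2,1), (2,2).
The remaining L cells, each justified by listing all of its moves:
(3,3): →(0,3)(W), (3,0)(W) — all W, so L
(3,4): →(0,4)(W), (3,1)(W), (3,0)(W) — all W, so L
(4,3): →(1,3)(W), (4,0)(W) — all W, so L
(4,4): →(1,4)(W), (4,1)(W), (4,0)(W) — all W, so L
(5,3): →(2,3)(W), (0,3)(W), (5,0)(W) — all W, so L
(5,4): →(2,4)(W), (0,4)(W), (5,1)(W), (5,0)(W) — all W, so L
(8,0): →(5,0)(W), (3,0)(W) — all W, so L
(8,1): →(5,1)(W), (3,1)(W) — all W, so L
(8,2): →(5,2)(W), (3,2)(W) — all W, so L
Every other cell has at least one move into one of the L cells above, so it is W.
The starting position (8,4) is W: Alice should move to (5,4), handing over an L position.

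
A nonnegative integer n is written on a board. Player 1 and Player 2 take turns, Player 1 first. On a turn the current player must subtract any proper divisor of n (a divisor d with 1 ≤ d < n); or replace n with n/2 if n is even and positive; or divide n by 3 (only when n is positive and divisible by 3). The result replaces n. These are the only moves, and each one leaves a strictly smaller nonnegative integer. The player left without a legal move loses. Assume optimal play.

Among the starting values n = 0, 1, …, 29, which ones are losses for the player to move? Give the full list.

Classify positions by backward induction: terminal positions (no move available) are L. From any other position, the mover wins iff some move reaches an L.
n=0: no move → L
n=1: no move → L
n=2: W (go to 1, an L position)
n=3: W (go to 1, an L position)
n=4: L (options 2(W), 3(W) are all W)
n=5: W (go to 4, an L position)
n=6: W (go to 4, an L position)
n=7: L (sole option 6(W) is W)
n=8: W (go to 4, an L position)
n=9: L (options 3(W), 6(W), 8(W) are all W)
n=10: W (go to 9, an L position)
n=11: L (sole option 10(W) is W)
n=12: W (go to 4, an L position)
n=13: L (sole option 12(W) is W)
n=14: W (go to 7, an L position)
n=15: L (options 5(W), 10(W), 12(W), 14(W) are all W)
n=16: W (go to 15, an L position)
n=17: L (sole option 16(W) is W)
n=18: W (go to 9, an L position)
n=19: L (sole option 18(W) is W)
n=20: W (go to 15, an L position)
n=21: W (go to 7, an L position)
n=22: W (go to 11, an L position)
n=23: L (sole option 22(W) is W)
n=24: W (go to 23, an L position)
n=25: L (options 20(W), 24(W) are all W)
n=26: W (go to 13, an L position)
n=27: W (go to 9, an L position)
n=28: L (options 14(W), 21(W), 24(W), 26(W), 27(W) are all W)
n=29: W (go to 28, an L position)
Reading off the rows marked L gives the requested list; there are 13 such values of n.

0, 1, 4, 7, 9, 11, 13, 15, 17, 19, 23, 25, 28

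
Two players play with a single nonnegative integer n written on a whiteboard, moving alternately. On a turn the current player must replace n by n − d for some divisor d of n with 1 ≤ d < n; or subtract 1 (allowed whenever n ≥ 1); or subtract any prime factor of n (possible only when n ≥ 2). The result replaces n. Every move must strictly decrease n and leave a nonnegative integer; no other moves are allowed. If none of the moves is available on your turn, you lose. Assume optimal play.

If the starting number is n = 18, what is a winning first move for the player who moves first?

Move to 9.

Positions with no move are L. A position that does have a move is losing for the player to move precisely when every available move leads to a winning position for the opponent. Fill in the labels:
n=0: no move → L
n=1: W (go to 0, an L position)
n=2: W (go to 0, an L position)
n=3: W (go to 0, an L position)
n=4: L (options 2(W), 3(W) are all W)
n=5: W (go to 0, an L position)
n=6: W (go to 4, an L position)
n=7: W (go to 0, an L position)
n=8: W (go to 4, an L position)
n=9: L (options 6(W), 8(W) are all W)
n=10: W (go to 9, an L position)
n=11: W (go to 0, an L position)
n=12: W (go to 9, an L position)
n=13: W (go to 0, an L position)
n=14: L (options 7(W), 12(W), 13(W) are all W)
n=15: W (go to 14, an L position)
n=16: W (go to 14, an L position)
n=17: W (go to 0, an L position)
n=18: W (go to 9, an L position)
From 18, the L positions reachable in one move are: 9.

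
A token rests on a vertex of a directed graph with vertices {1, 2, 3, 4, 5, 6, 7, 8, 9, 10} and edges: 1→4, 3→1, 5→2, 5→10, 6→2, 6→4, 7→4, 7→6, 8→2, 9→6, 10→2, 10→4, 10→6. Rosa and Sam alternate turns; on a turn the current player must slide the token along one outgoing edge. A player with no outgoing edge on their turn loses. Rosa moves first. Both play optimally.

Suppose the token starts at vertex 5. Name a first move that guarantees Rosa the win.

Move to 2.

Work bottom-up. With no move the player to move loses. Otherwise the position is W if at least one move leads to an L position for the opponent, and L if every move leads to a W.
Every edge goes from a vertex to one that appears earlier in the order 2, 4, 6, 10, 1, 3, 5, 9, 7, 8, so processing vertices in that order labels each vertex after all of its successors.
2: no outgoing edge → L
4: no outgoing edge → L
6: W (go to 4, an L position)
10: W (go to 4, an L position)
1: W (go to 4, an L position)
3: L (sole option 1(W) is W)
5: W (go to 2, an L position)
9: L (sole option 6(W) is W)
7: W (go to 4, an L position)
8: W (go to 2, an L position)
From 5, the L positions reachable in one move are: 2.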